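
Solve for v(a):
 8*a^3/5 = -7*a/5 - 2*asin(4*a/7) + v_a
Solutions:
 v(a) = C1 + 2*a^4/5 + 7*a^2/10 + 2*a*asin(4*a/7) + sqrt(49 - 16*a^2)/2


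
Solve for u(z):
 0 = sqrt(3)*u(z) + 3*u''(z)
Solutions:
 u(z) = C1*sin(3^(3/4)*z/3) + C2*cos(3^(3/4)*z/3)


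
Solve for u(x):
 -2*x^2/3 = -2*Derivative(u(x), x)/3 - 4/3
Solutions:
 u(x) = C1 + x^3/3 - 2*x


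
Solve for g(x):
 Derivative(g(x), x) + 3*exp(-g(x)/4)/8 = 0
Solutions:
 g(x) = 4*log(C1 - 3*x/32)


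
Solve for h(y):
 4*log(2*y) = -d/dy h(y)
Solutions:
 h(y) = C1 - 4*y*log(y) - y*log(16) + 4*y


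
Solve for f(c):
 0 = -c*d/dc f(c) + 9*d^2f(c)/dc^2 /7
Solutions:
 f(c) = C1 + C2*erfi(sqrt(14)*c/6)


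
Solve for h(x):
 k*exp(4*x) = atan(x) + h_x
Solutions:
 h(x) = C1 + k*exp(4*x)/4 - x*atan(x) + log(x^2 + 1)/2


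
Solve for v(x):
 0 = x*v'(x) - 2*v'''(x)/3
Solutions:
 v(x) = C1 + Integral(C2*airyai(2^(2/3)*3^(1/3)*x/2) + C3*airybi(2^(2/3)*3^(1/3)*x/2), x)


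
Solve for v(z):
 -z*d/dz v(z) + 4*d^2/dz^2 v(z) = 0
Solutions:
 v(z) = C1 + C2*erfi(sqrt(2)*z/4)


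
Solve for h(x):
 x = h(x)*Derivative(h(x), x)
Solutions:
 h(x) = -sqrt(C1 + x^2)
 h(x) = sqrt(C1 + x^2)


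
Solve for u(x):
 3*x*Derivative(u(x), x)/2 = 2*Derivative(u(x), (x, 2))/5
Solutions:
 u(x) = C1 + C2*erfi(sqrt(30)*x/4)


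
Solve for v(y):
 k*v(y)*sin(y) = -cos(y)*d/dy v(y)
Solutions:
 v(y) = C1*exp(k*log(cos(y)))


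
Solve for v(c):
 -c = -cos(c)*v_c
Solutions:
 v(c) = C1 + Integral(c/cos(c), c)


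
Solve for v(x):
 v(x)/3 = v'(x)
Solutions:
 v(x) = C1*exp(x/3)


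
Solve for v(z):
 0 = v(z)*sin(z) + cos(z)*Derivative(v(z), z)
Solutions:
 v(z) = C1*cos(z)


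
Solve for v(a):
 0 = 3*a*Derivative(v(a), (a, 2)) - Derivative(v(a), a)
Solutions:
 v(a) = C1 + C2*a^(4/3)


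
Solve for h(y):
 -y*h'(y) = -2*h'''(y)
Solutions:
 h(y) = C1 + Integral(C2*airyai(2^(2/3)*y/2) + C3*airybi(2^(2/3)*y/2), y)


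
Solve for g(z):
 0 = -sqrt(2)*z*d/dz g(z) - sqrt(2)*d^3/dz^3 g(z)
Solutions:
 g(z) = C1 + Integral(C2*airyai(-z) + C3*airybi(-z), z)


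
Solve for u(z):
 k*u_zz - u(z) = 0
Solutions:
 u(z) = C1*exp(-z*sqrt(1/k)) + C2*exp(z*sqrt(1/k))


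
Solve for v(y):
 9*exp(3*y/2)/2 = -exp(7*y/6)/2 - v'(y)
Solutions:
 v(y) = C1 - 3*exp(7*y/6)/7 - 3*exp(3*y/2)


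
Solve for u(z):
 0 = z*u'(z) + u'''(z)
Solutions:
 u(z) = C1 + Integral(C2*airyai(-z) + C3*airybi(-z), z)


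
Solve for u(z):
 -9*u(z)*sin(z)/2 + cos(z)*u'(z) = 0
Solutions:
 u(z) = C1/cos(z)^(9/2)


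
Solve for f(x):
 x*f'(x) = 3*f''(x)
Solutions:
 f(x) = C1 + C2*erfi(sqrt(6)*x/6)


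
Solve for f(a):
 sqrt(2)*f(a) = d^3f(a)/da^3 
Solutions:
 f(a) = C3*exp(2^(1/6)*a) + (C1*sin(2^(1/6)*sqrt(3)*a/2) + C2*cos(2^(1/6)*sqrt(3)*a/2))*exp(-2^(1/6)*a/2)


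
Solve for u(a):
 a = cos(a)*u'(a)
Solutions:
 u(a) = C1 + Integral(a/cos(a), a)


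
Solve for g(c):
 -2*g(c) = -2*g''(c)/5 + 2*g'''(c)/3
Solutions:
 g(c) = C1*exp(c*(2*2^(1/3)/(5*sqrt(5565) + 373)^(1/3) + 4 + 2^(2/3)*(5*sqrt(5565) + 373)^(1/3))/20)*sin(2^(1/3)*sqrt(3)*c*(-2^(1/3)*(5*sqrt(5565) + 373)^(1/3) + 2/(5*sqrt(5565) + 373)^(1/3))/20) + C2*exp(c*(2*2^(1/3)/(5*sqrt(5565) + 373)^(1/3) + 4 + 2^(2/3)*(5*sqrt(5565) + 373)^(1/3))/20)*cos(2^(1/3)*sqrt(3)*c*(-2^(1/3)*(5*sqrt(5565) + 373)^(1/3) + 2/(5*sqrt(5565) + 373)^(1/3))/20) + C3*exp(c*(-2^(2/3)*(5*sqrt(5565) + 373)^(1/3) - 2*2^(1/3)/(5*sqrt(5565) + 373)^(1/3) + 2)/10)


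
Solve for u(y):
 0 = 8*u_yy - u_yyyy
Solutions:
 u(y) = C1 + C2*y + C3*exp(-2*sqrt(2)*y) + C4*exp(2*sqrt(2)*y)


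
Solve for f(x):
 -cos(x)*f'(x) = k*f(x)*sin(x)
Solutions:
 f(x) = C1*exp(k*log(cos(x)))


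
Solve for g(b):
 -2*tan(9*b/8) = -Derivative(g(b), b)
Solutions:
 g(b) = C1 - 16*log(cos(9*b/8))/9


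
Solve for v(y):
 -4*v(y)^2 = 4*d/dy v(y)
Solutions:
 v(y) = 1/(C1 + y)


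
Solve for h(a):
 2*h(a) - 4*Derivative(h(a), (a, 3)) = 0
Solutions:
 h(a) = C3*exp(2^(2/3)*a/2) + (C1*sin(2^(2/3)*sqrt(3)*a/4) + C2*cos(2^(2/3)*sqrt(3)*a/4))*exp(-2^(2/3)*a/4)


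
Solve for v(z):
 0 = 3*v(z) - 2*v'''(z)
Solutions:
 v(z) = C3*exp(2^(2/3)*3^(1/3)*z/2) + (C1*sin(2^(2/3)*3^(5/6)*z/4) + C2*cos(2^(2/3)*3^(5/6)*z/4))*exp(-2^(2/3)*3^(1/3)*z/4)


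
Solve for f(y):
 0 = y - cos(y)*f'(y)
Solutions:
 f(y) = C1 + Integral(y/cos(y), y)


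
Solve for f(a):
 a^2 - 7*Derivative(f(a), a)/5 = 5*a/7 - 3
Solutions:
 f(a) = C1 + 5*a^3/21 - 25*a^2/98 + 15*a/7


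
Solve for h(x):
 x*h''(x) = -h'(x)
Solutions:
 h(x) = C1 + C2*log(x)


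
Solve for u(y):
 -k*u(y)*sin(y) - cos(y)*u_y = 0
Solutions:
 u(y) = C1*exp(k*log(cos(y)))


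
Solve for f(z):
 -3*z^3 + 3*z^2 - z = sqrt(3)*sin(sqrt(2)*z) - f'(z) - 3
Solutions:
 f(z) = C1 + 3*z^4/4 - z^3 + z^2/2 - 3*z - sqrt(6)*cos(sqrt(2)*z)/2


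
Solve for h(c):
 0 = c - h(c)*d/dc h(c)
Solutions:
 h(c) = -sqrt(C1 + c^2)
 h(c) = sqrt(C1 + c^2)


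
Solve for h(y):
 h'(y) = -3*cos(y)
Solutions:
 h(y) = C1 - 3*sin(y)


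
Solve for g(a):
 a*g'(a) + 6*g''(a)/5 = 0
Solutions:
 g(a) = C1 + C2*erf(sqrt(15)*a/6)


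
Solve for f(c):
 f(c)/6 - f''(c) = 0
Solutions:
 f(c) = C1*exp(-sqrt(6)*c/6) + C2*exp(sqrt(6)*c/6)


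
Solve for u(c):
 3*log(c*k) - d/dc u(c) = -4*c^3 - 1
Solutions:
 u(c) = C1 + c^4 + 3*c*log(c*k) - 2*c


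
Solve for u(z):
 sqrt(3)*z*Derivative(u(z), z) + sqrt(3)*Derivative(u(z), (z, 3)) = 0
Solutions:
 u(z) = C1 + Integral(C2*airyai(-z) + C3*airybi(-z), z)


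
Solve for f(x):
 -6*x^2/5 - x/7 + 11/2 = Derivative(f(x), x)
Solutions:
 f(x) = C1 - 2*x^3/5 - x^2/14 + 11*x/2


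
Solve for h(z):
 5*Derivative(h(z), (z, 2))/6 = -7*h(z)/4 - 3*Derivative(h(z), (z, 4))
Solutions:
 h(z) = (C1*sin(sqrt(2)*3^(3/4)*7^(1/4)*z*cos(atan(sqrt(731)/5)/2)/6) + C2*cos(sqrt(2)*3^(3/4)*7^(1/4)*z*cos(atan(sqrt(731)/5)/2)/6))*exp(-sqrt(2)*3^(3/4)*7^(1/4)*z*sin(atan(sqrt(731)/5)/2)/6) + (C3*sin(sqrt(2)*3^(3/4)*7^(1/4)*z*cos(atan(sqrt(731)/5)/2)/6) + C4*cos(sqrt(2)*3^(3/4)*7^(1/4)*z*cos(atan(sqrt(731)/5)/2)/6))*exp(sqrt(2)*3^(3/4)*7^(1/4)*z*sin(atan(sqrt(731)/5)/2)/6)


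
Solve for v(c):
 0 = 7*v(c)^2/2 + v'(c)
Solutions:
 v(c) = 2/(C1 + 7*c)


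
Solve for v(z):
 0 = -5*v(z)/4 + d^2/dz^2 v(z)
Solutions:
 v(z) = C1*exp(-sqrt(5)*z/2) + C2*exp(sqrt(5)*z/2)


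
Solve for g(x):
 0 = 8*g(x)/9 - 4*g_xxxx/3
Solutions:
 g(x) = C1*exp(-2^(1/4)*3^(3/4)*x/3) + C2*exp(2^(1/4)*3^(3/4)*x/3) + C3*sin(2^(1/4)*3^(3/4)*x/3) + C4*cos(2^(1/4)*3^(3/4)*x/3)


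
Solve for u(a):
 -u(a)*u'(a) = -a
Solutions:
 u(a) = -sqrt(C1 + a^2)
 u(a) = sqrt(C1 + a^2)


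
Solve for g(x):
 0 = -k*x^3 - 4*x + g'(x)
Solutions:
 g(x) = C1 + k*x^4/4 + 2*x^2


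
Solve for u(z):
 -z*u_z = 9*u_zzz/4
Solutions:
 u(z) = C1 + Integral(C2*airyai(-2^(2/3)*3^(1/3)*z/3) + C3*airybi(-2^(2/3)*3^(1/3)*z/3), z)


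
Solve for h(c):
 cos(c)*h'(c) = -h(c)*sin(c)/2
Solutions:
 h(c) = C1*sqrt(cos(c))


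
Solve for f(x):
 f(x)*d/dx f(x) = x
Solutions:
 f(x) = -sqrt(C1 + x^2)
 f(x) = sqrt(C1 + x^2)


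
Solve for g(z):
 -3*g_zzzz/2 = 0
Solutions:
 g(z) = C1 + C2*z + C3*z^2 + C4*z^3


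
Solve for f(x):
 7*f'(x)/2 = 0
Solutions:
 f(x) = C1


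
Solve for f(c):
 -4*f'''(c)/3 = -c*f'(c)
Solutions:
 f(c) = C1 + Integral(C2*airyai(6^(1/3)*c/2) + C3*airybi(6^(1/3)*c/2), c)


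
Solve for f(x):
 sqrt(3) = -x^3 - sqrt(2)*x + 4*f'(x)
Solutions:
 f(x) = C1 + x^4/16 + sqrt(2)*x^2/8 + sqrt(3)*x/4


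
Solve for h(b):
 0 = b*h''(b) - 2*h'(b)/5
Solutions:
 h(b) = C1 + C2*b^(7/5)


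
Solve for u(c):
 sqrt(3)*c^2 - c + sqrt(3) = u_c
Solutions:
 u(c) = C1 + sqrt(3)*c^3/3 - c^2/2 + sqrt(3)*c


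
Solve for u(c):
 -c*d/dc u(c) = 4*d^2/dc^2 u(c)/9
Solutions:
 u(c) = C1 + C2*erf(3*sqrt(2)*c/4)


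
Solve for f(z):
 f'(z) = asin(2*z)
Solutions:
 f(z) = C1 + z*asin(2*z) + sqrt(1 - 4*z^2)/2


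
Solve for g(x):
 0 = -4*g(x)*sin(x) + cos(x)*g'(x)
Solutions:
 g(x) = C1/cos(x)^4


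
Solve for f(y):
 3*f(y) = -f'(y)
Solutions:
 f(y) = C1*exp(-3*y)


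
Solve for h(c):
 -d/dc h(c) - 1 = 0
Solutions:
 h(c) = C1 - c


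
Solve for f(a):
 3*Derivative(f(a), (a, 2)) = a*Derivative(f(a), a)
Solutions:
 f(a) = C1 + C2*erfi(sqrt(6)*a/6)


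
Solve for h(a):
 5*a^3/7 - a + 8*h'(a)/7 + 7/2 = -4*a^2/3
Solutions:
 h(a) = C1 - 5*a^4/32 - 7*a^3/18 + 7*a^2/16 - 49*a/16


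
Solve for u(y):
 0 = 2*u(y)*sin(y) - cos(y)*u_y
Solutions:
 u(y) = C1/cos(y)^2


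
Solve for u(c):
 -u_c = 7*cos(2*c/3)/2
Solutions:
 u(c) = C1 - 21*sin(2*c/3)/4


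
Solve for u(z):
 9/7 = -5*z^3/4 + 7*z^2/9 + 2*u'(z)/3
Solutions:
 u(z) = C1 + 15*z^4/32 - 7*z^3/18 + 27*z/14


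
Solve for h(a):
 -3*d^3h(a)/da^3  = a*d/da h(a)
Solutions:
 h(a) = C1 + Integral(C2*airyai(-3^(2/3)*a/3) + C3*airybi(-3^(2/3)*a/3), a)


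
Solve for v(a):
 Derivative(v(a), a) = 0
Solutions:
 v(a) = C1


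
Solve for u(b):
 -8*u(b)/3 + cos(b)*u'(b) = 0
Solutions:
 u(b) = C1*(sin(b) + 1)^(4/3)/(sin(b) - 1)^(4/3)


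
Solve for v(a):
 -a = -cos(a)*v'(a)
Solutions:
 v(a) = C1 + Integral(a/cos(a), a)


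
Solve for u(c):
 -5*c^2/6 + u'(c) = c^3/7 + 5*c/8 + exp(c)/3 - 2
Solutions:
 u(c) = C1 + c^4/28 + 5*c^3/18 + 5*c^2/16 - 2*c + exp(c)/3


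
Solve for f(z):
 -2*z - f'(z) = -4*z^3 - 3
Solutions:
 f(z) = C1 + z^4 - z^2 + 3*z


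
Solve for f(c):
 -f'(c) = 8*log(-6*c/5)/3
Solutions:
 f(c) = C1 - 8*c*log(-c)/3 + 8*c*(-log(6) + 1 + log(5))/3


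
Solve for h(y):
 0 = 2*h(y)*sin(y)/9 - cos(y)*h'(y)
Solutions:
 h(y) = C1/cos(y)^(2/9)


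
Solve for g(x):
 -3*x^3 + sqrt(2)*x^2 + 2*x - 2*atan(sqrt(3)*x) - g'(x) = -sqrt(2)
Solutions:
 g(x) = C1 - 3*x^4/4 + sqrt(2)*x^3/3 + x^2 - 2*x*atan(sqrt(3)*x) + sqrt(2)*x + sqrt(3)*log(3*x^2 + 1)/3


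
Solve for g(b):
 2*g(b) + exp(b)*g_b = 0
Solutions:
 g(b) = C1*exp(2*exp(-b))


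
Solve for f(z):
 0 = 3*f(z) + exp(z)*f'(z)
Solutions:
 f(z) = C1*exp(3*exp(-z))


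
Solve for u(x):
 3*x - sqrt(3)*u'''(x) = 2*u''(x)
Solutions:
 u(x) = C1 + C2*x + C3*exp(-2*sqrt(3)*x/3) + x^3/4 - 3*sqrt(3)*x^2/8


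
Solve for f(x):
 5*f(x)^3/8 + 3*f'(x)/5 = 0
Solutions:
 f(x) = -2*sqrt(3)*sqrt(-1/(C1 - 25*x))
 f(x) = 2*sqrt(3)*sqrt(-1/(C1 - 25*x))


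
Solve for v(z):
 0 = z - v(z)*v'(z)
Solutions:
 v(z) = -sqrt(C1 + z^2)
 v(z) = sqrt(C1 + z^2)


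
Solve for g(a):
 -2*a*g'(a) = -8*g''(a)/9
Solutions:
 g(a) = C1 + C2*erfi(3*sqrt(2)*a/4)


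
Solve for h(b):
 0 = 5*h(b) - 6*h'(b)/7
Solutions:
 h(b) = C1*exp(35*b/6)


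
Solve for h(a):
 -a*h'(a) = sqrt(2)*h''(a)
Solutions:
 h(a) = C1 + C2*erf(2^(1/4)*a/2)


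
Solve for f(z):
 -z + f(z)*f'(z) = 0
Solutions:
 f(z) = -sqrt(C1 + z^2)
 f(z) = sqrt(C1 + z^2)


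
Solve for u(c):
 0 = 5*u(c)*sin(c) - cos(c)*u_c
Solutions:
 u(c) = C1/cos(c)^5


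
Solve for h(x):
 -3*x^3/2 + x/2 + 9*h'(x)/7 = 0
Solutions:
 h(x) = C1 + 7*x^4/24 - 7*x^2/36


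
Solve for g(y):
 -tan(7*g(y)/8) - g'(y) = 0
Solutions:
 g(y) = -8*asin(C1*exp(-7*y/8))/7 + 8*pi/7
 g(y) = 8*asin(C1*exp(-7*y/8))/7


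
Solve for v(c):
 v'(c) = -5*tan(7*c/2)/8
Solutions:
 v(c) = C1 + 5*log(cos(7*c/2))/28


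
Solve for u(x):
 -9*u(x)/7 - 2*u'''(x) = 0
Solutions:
 u(x) = C3*exp(-42^(2/3)*x/14) + (C1*sin(3*14^(2/3)*3^(1/6)*x/28) + C2*cos(3*14^(2/3)*3^(1/6)*x/28))*exp(42^(2/3)*x/28)


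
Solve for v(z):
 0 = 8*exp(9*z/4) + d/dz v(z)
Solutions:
 v(z) = C1 - 32*exp(9*z/4)/9


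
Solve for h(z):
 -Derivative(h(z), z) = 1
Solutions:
 h(z) = C1 - z


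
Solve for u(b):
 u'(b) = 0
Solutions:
 u(b) = C1


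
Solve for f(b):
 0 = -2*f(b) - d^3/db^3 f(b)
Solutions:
 f(b) = C3*exp(-2^(1/3)*b) + (C1*sin(2^(1/3)*sqrt(3)*b/2) + C2*cos(2^(1/3)*sqrt(3)*b/2))*exp(2^(1/3)*b/2)


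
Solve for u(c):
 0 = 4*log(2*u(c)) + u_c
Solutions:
 Integral(1/(log(_y) + log(2)), (_y, u(c)))/4 = C1 - c


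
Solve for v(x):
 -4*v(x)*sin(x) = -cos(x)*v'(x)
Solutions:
 v(x) = C1/cos(x)^4


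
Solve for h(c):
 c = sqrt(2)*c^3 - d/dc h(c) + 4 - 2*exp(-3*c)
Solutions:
 h(c) = C1 + sqrt(2)*c^4/4 - c^2/2 + 4*c + 2*exp(-3*c)/3


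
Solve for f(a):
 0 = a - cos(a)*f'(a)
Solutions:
 f(a) = C1 + Integral(a/cos(a), a)


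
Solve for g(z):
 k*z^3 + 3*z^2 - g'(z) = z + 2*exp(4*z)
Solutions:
 g(z) = C1 + k*z^4/4 + z^3 - z^2/2 - exp(4*z)/2


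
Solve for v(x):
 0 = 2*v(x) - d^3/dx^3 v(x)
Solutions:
 v(x) = C3*exp(2^(1/3)*x) + (C1*sin(2^(1/3)*sqrt(3)*x/2) + C2*cos(2^(1/3)*sqrt(3)*x/2))*exp(-2^(1/3)*x/2)


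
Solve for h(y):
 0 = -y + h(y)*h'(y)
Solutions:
 h(y) = -sqrt(C1 + y^2)
 h(y) = sqrt(C1 + y^2)


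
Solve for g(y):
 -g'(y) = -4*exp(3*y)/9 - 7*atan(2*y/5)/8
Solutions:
 g(y) = C1 + 7*y*atan(2*y/5)/8 + 4*exp(3*y)/27 - 35*log(4*y^2 + 25)/32


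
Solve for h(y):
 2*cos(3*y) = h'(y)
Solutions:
 h(y) = C1 + 2*sin(3*y)/3


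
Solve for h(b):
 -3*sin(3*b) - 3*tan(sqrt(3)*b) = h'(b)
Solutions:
 h(b) = C1 + sqrt(3)*log(cos(sqrt(3)*b)) + cos(3*b)


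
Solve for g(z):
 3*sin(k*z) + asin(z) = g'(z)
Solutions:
 g(z) = C1 + z*asin(z) + sqrt(1 - z^2) + 3*Piecewise((-cos(k*z)/k, Ne(k, 0)), (0, True))


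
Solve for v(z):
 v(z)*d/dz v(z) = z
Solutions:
 v(z) = -sqrt(C1 + z^2)
 v(z) = sqrt(C1 + z^2)


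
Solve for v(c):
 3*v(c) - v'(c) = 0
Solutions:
 v(c) = C1*exp(3*c)


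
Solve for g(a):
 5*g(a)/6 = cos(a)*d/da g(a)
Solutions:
 g(a) = C1*(sin(a) + 1)^(5/12)/(sin(a) - 1)^(5/12)


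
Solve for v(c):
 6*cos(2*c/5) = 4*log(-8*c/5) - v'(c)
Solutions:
 v(c) = C1 + 4*c*log(-c) - 4*c*log(5) - 4*c + 12*c*log(2) - 15*sin(2*c/5)


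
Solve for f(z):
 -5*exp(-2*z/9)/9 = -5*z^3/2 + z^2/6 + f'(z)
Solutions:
 f(z) = C1 + 5*z^4/8 - z^3/18 + 5*exp(-2*z/9)/2


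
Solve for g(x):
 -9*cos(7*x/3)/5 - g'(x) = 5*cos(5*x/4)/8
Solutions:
 g(x) = C1 - sin(5*x/4)/2 - 27*sin(7*x/3)/35


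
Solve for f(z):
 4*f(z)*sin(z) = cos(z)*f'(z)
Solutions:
 f(z) = C1/cos(z)^4


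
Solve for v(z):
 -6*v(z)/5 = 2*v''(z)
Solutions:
 v(z) = C1*sin(sqrt(15)*z/5) + C2*cos(sqrt(15)*z/5)


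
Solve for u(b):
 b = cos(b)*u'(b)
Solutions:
 u(b) = C1 + Integral(b/cos(b), b)


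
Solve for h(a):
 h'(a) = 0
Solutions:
 h(a) = C1


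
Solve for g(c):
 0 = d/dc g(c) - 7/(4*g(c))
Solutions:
 g(c) = -sqrt(C1 + 14*c)/2
 g(c) = sqrt(C1 + 14*c)/2


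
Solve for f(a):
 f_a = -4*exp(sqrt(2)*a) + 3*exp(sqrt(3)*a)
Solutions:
 f(a) = C1 - 2*sqrt(2)*exp(sqrt(2)*a) + sqrt(3)*exp(sqrt(3)*a)


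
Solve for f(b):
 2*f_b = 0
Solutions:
 f(b) = C1


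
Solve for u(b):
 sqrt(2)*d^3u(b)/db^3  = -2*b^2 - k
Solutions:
 u(b) = C1 + C2*b + C3*b^2 - sqrt(2)*b^5/60 - sqrt(2)*b^3*k/12


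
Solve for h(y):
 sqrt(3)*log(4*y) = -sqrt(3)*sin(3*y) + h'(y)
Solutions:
 h(y) = C1 + sqrt(3)*y*(log(y) - 1) + 2*sqrt(3)*y*log(2) - sqrt(3)*cos(3*y)/3


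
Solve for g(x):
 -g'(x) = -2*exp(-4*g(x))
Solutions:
 g(x) = log(-I*(C1 + 8*x)^(1/4))
 g(x) = log(I*(C1 + 8*x)^(1/4))
 g(x) = log(-(C1 + 8*x)^(1/4))
 g(x) = log(C1 + 8*x)/4


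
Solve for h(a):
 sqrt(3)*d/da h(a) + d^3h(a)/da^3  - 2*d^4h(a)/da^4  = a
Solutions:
 h(a) = C1 + C2*exp(a*(-(1 + 54*sqrt(3) + sqrt(-1 + (1 + 54*sqrt(3))^2))^(1/3) - 1/(1 + 54*sqrt(3) + sqrt(-1 + (1 + 54*sqrt(3))^2))^(1/3) + 2)/12)*sin(sqrt(3)*a*(-(1 + 54*sqrt(3) + sqrt(-1 + (1 + 54*sqrt(3))^2))^(1/3) + (1 + 54*sqrt(3) + sqrt(-1 + (1 + 54*sqrt(3))^2))^(-1/3))/12) + C3*exp(a*(-(1 + 54*sqrt(3) + sqrt(-1 + (1 + 54*sqrt(3))^2))^(1/3) - 1/(1 + 54*sqrt(3) + sqrt(-1 + (1 + 54*sqrt(3))^2))^(1/3) + 2)/12)*cos(sqrt(3)*a*(-(1 + 54*sqrt(3) + sqrt(-1 + (1 + 54*sqrt(3))^2))^(1/3) + (1 + 54*sqrt(3) + sqrt(-1 + (1 + 54*sqrt(3))^2))^(-1/3))/12) + C4*exp(a*((1 + 54*sqrt(3) + sqrt(-1 + (1 + 54*sqrt(3))^2))^(-1/3) + 1 + (1 + 54*sqrt(3) + sqrt(-1 + (1 + 54*sqrt(3))^2))^(1/3))/6) + sqrt(3)*a^2/6


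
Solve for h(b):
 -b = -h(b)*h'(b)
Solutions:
 h(b) = -sqrt(C1 + b^2)
 h(b) = sqrt(C1 + b^2)


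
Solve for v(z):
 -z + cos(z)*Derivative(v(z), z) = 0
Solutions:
 v(z) = C1 + Integral(z/cos(z), z)


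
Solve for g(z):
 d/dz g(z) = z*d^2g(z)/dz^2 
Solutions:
 g(z) = C1 + C2*z^2


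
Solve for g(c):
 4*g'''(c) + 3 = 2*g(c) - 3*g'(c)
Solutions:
 g(c) = C3*exp(c/2) + (C1*sin(sqrt(15)*c/4) + C2*cos(sqrt(15)*c/4))*exp(-c/4) + 3/2


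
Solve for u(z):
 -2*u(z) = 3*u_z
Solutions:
 u(z) = C1*exp(-2*z/3)


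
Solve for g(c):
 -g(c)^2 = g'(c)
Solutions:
 g(c) = 1/(C1 + c)


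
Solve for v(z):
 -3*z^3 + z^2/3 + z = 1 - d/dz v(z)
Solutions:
 v(z) = C1 + 3*z^4/4 - z^3/9 - z^2/2 + z


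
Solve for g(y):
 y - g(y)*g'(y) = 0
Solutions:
 g(y) = -sqrt(C1 + y^2)
 g(y) = sqrt(C1 + y^2)


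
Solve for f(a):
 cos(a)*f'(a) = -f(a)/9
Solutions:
 f(a) = C1*(sin(a) - 1)^(1/18)/(sin(a) + 1)^(1/18)


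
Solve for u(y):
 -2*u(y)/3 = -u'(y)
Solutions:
 u(y) = C1*exp(2*y/3)


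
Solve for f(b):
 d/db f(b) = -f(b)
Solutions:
 f(b) = C1*exp(-b)


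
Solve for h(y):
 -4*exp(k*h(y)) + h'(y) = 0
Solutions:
 h(y) = Piecewise((log(-1/(C1*k + 4*k*y))/k, Ne(k, 0)), (nan, True))
 h(y) = Piecewise((C1 + 4*y, Eq(k, 0)), (nan, True))


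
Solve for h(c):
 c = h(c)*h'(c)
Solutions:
 h(c) = -sqrt(C1 + c^2)
 h(c) = sqrt(C1 + c^2)


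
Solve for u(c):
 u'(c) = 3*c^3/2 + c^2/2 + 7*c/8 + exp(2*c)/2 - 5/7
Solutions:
 u(c) = C1 + 3*c^4/8 + c^3/6 + 7*c^2/16 - 5*c/7 + exp(2*c)/4


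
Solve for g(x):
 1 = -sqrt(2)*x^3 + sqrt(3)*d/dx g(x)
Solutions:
 g(x) = C1 + sqrt(6)*x^4/12 + sqrt(3)*x/3


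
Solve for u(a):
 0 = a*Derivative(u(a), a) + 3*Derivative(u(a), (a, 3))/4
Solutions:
 u(a) = C1 + Integral(C2*airyai(-6^(2/3)*a/3) + C3*airybi(-6^(2/3)*a/3), a)


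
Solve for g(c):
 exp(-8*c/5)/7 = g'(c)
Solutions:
 g(c) = C1 - 5*exp(-8*c/5)/56


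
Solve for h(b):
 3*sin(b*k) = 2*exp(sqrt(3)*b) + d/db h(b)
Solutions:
 h(b) = C1 - 2*sqrt(3)*exp(sqrt(3)*b)/3 - 3*cos(b*k)/k


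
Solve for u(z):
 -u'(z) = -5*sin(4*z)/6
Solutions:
 u(z) = C1 - 5*cos(4*z)/24


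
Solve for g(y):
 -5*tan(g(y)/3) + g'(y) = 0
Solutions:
 g(y) = -3*asin(C1*exp(5*y/3)) + 3*pi
 g(y) = 3*asin(C1*exp(5*y/3))


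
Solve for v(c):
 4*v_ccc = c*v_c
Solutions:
 v(c) = C1 + Integral(C2*airyai(2^(1/3)*c/2) + C3*airybi(2^(1/3)*c/2), c)


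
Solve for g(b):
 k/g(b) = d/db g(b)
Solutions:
 g(b) = -sqrt(C1 + 2*b*k)
 g(b) = sqrt(C1 + 2*b*k)


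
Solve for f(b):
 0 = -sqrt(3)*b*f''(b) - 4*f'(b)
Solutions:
 f(b) = C1 + C2*b^(1 - 4*sqrt(3)/3)


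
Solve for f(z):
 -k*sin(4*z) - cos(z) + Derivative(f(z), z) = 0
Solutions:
 f(z) = C1 - k*cos(4*z)/4 + sin(z)


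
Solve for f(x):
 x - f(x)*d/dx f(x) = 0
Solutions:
 f(x) = -sqrt(C1 + x^2)
 f(x) = sqrt(C1 + x^2)


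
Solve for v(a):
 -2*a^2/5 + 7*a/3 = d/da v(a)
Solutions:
 v(a) = C1 - 2*a^3/15 + 7*a^2/6


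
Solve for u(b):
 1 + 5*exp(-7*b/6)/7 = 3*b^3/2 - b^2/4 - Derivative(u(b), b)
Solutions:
 u(b) = C1 + 3*b^4/8 - b^3/12 - b + 30*exp(-7*b/6)/49


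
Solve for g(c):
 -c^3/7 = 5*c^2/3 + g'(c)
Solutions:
 g(c) = C1 - c^4/28 - 5*c^3/9


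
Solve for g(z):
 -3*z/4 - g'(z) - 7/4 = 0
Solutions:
 g(z) = C1 - 3*z^2/8 - 7*z/4


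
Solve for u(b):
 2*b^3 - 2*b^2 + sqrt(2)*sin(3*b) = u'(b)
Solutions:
 u(b) = C1 + b^4/2 - 2*b^3/3 - sqrt(2)*cos(3*b)/3


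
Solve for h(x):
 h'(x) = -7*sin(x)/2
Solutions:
 h(x) = C1 + 7*cos(x)/2


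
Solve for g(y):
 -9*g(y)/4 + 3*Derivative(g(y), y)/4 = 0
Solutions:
 g(y) = C1*exp(3*y)


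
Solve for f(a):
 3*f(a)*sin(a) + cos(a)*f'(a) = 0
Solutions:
 f(a) = C1*cos(a)^3


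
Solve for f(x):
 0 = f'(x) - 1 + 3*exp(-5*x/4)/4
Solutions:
 f(x) = C1 + x + 3*exp(-5*x/4)/5


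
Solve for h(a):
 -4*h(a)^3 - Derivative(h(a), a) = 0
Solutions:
 h(a) = -sqrt(2)*sqrt(-1/(C1 - 4*a))/2
 h(a) = sqrt(2)*sqrt(-1/(C1 - 4*a))/2


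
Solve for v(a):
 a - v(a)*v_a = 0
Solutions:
 v(a) = -sqrt(C1 + a^2)
 v(a) = sqrt(C1 + a^2)


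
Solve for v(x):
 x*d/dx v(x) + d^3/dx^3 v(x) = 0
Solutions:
 v(x) = C1 + Integral(C2*airyai(-x) + C3*airybi(-x), x)


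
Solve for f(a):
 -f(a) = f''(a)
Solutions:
 f(a) = C1*sin(a) + C2*cos(a)


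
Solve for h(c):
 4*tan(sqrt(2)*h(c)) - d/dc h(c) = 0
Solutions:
 h(c) = sqrt(2)*(pi - asin(C1*exp(4*sqrt(2)*c)))/2
 h(c) = sqrt(2)*asin(C1*exp(4*sqrt(2)*c))/2


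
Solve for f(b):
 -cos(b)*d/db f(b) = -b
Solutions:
 f(b) = C1 + Integral(b/cos(b), b)


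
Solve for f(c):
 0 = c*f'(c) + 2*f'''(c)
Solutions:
 f(c) = C1 + Integral(C2*airyai(-2^(2/3)*c/2) + C3*airybi(-2^(2/3)*c/2), c)


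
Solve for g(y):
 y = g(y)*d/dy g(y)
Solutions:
 g(y) = -sqrt(C1 + y^2)
 g(y) = sqrt(C1 + y^2)


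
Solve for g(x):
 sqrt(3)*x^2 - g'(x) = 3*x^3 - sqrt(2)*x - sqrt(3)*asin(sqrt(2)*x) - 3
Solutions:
 g(x) = C1 - 3*x^4/4 + sqrt(3)*x^3/3 + sqrt(2)*x^2/2 + 3*x + sqrt(3)*(x*asin(sqrt(2)*x) + sqrt(2)*sqrt(1 - 2*x^2)/2)


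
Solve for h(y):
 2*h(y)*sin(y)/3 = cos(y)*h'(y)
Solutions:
 h(y) = C1/cos(y)^(2/3)


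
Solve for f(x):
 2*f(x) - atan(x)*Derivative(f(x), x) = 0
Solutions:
 f(x) = C1*exp(2*Integral(1/atan(x), x))


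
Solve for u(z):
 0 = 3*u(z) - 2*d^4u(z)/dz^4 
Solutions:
 u(z) = C1*exp(-2^(3/4)*3^(1/4)*z/2) + C2*exp(2^(3/4)*3^(1/4)*z/2) + C3*sin(2^(3/4)*3^(1/4)*z/2) + C4*cos(2^(3/4)*3^(1/4)*z/2)


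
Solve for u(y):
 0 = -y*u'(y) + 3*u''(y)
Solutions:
 u(y) = C1 + C2*erfi(sqrt(6)*y/6)


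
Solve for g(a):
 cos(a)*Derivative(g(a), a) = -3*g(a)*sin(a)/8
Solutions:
 g(a) = C1*cos(a)^(3/8)


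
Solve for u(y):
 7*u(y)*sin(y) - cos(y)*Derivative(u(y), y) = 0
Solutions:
 u(y) = C1/cos(y)^7


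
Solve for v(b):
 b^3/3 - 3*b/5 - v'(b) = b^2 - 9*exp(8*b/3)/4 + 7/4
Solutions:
 v(b) = C1 + b^4/12 - b^3/3 - 3*b^2/10 - 7*b/4 + 27*exp(8*b/3)/32


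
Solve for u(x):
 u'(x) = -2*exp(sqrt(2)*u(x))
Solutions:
 u(x) = sqrt(2)*(2*log(1/(C1 + 2*x)) - log(2))/4


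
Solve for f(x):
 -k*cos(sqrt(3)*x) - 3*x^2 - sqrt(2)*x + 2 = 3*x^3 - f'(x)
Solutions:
 f(x) = C1 + sqrt(3)*k*sin(sqrt(3)*x)/3 + 3*x^4/4 + x^3 + sqrt(2)*x^2/2 - 2*x


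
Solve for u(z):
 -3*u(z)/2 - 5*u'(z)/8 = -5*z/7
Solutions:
 u(z) = C1*exp(-12*z/5) + 10*z/21 - 25/126


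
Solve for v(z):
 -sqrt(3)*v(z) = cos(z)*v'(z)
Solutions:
 v(z) = C1*(sin(z) - 1)^(sqrt(3)/2)/(sin(z) + 1)^(sqrt(3)/2)


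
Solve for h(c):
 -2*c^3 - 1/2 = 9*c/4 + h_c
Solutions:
 h(c) = C1 - c^4/2 - 9*c^2/8 - c/2


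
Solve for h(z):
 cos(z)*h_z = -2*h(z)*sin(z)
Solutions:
 h(z) = C1*cos(z)^2


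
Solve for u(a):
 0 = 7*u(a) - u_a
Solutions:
 u(a) = C1*exp(7*a)


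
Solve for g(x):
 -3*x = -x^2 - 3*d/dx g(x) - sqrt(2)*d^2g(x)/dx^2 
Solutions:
 g(x) = C1 + C2*exp(-3*sqrt(2)*x/2) - x^3/9 + sqrt(2)*x^2/9 + x^2/2 - sqrt(2)*x/3 - 4*x/27


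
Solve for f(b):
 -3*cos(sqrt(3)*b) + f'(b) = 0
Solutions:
 f(b) = C1 + sqrt(3)*sin(sqrt(3)*b)


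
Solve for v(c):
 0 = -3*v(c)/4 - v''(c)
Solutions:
 v(c) = C1*sin(sqrt(3)*c/2) + C2*cos(sqrt(3)*c/2)


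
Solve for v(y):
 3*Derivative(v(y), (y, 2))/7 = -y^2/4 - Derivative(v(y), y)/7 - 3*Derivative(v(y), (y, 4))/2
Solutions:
 v(y) = C1 + C2*exp(-21^(1/3)*y*(-(21 + sqrt(609))^(1/3) + 2*21^(1/3)/(21 + sqrt(609))^(1/3))/42)*sin(3^(1/6)*7^(1/3)*y*(6*7^(1/3)/(21 + sqrt(609))^(1/3) + 3^(2/3)*(21 + sqrt(609))^(1/3))/42) + C3*exp(-21^(1/3)*y*(-(21 + sqrt(609))^(1/3) + 2*21^(1/3)/(21 + sqrt(609))^(1/3))/42)*cos(3^(1/6)*7^(1/3)*y*(6*7^(1/3)/(21 + sqrt(609))^(1/3) + 3^(2/3)*(21 + sqrt(609))^(1/3))/42) + C4*exp(21^(1/3)*y*(-(21 + sqrt(609))^(1/3) + 2*21^(1/3)/(21 + sqrt(609))^(1/3))/21) - 7*y^3/12 + 21*y^2/4 - 63*y/2


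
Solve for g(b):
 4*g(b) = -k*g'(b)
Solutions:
 g(b) = C1*exp(-4*b/k)


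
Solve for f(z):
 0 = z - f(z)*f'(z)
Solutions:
 f(z) = -sqrt(C1 + z^2)
 f(z) = sqrt(C1 + z^2)


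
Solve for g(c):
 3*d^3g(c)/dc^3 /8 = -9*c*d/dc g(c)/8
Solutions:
 g(c) = C1 + Integral(C2*airyai(-3^(1/3)*c) + C3*airybi(-3^(1/3)*c), c)


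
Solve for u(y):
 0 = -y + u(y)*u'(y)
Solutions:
 u(y) = -sqrt(C1 + y^2)
 u(y) = sqrt(C1 + y^2)


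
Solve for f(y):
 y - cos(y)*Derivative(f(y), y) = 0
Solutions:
 f(y) = C1 + Integral(y/cos(y), y)


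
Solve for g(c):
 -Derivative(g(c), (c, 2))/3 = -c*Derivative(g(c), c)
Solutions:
 g(c) = C1 + C2*erfi(sqrt(6)*c/2)


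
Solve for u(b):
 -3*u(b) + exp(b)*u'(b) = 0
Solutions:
 u(b) = C1*exp(-3*exp(-b))


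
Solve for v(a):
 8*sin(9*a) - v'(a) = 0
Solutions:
 v(a) = C1 - 8*cos(9*a)/9


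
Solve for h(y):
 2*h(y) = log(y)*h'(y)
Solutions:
 h(y) = C1*exp(2*li(y))


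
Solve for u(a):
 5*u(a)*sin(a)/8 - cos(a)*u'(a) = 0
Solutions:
 u(a) = C1/cos(a)^(5/8)


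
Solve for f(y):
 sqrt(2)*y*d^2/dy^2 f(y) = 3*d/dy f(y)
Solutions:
 f(y) = C1 + C2*y^(1 + 3*sqrt(2)/2)


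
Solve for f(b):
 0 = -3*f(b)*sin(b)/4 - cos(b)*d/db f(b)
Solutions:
 f(b) = C1*cos(b)^(3/4)


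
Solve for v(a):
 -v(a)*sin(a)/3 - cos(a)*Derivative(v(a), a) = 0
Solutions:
 v(a) = C1*cos(a)^(1/3)


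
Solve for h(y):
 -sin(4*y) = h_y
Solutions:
 h(y) = C1 + cos(4*y)/4


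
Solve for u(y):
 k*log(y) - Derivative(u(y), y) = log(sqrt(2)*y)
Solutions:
 u(y) = C1 + k*y*log(y) - k*y - y*log(y) - y*log(2)/2 + y


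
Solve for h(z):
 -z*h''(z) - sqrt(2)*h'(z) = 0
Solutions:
 h(z) = C1 + C2*z^(1 - sqrt(2))


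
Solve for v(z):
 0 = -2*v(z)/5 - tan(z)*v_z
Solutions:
 v(z) = C1/sin(z)^(2/5)


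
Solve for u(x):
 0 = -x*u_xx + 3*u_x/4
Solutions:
 u(x) = C1 + C2*x^(7/4)


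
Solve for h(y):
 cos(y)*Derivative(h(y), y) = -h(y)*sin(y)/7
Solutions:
 h(y) = C1*cos(y)^(1/7)


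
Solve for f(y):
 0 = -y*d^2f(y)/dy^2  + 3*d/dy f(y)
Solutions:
 f(y) = C1 + C2*y^4


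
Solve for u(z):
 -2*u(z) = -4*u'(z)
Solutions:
 u(z) = C1*exp(z/2)


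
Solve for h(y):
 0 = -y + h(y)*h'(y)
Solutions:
 h(y) = -sqrt(C1 + y^2)
 h(y) = sqrt(C1 + y^2)


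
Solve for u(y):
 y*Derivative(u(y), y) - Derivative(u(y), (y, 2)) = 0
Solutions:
 u(y) = C1 + C2*erfi(sqrt(2)*y/2)


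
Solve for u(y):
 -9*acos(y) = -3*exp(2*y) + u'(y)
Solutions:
 u(y) = C1 - 9*y*acos(y) + 9*sqrt(1 - y^2) + 3*exp(2*y)/2


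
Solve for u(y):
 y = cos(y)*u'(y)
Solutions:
 u(y) = C1 + Integral(y/cos(y), y)


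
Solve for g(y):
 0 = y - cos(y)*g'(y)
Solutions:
 g(y) = C1 + Integral(y/cos(y), y)


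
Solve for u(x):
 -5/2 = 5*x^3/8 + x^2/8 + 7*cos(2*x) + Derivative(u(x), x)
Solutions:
 u(x) = C1 - 5*x^4/32 - x^3/24 - 5*x/2 - 7*sin(x)*cos(x)


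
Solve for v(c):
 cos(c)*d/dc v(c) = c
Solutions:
 v(c) = C1 + Integral(c/cos(c), c)


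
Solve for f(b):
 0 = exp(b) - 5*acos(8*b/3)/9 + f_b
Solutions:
 f(b) = C1 + 5*b*acos(8*b/3)/9 - 5*sqrt(9 - 64*b^2)/72 - exp(b)


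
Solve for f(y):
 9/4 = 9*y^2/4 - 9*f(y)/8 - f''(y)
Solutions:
 f(y) = C1*sin(3*sqrt(2)*y/4) + C2*cos(3*sqrt(2)*y/4) + 2*y^2 - 50/9


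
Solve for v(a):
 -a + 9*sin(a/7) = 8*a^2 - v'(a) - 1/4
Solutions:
 v(a) = C1 + 8*a^3/3 + a^2/2 - a/4 + 63*cos(a/7)


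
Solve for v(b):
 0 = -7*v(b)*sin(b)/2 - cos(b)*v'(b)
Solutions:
 v(b) = C1*cos(b)^(7/2)


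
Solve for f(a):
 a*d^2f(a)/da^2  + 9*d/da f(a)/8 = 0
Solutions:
 f(a) = C1 + C2/a^(1/8)


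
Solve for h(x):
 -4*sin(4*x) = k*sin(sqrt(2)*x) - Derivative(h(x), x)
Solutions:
 h(x) = C1 - sqrt(2)*k*cos(sqrt(2)*x)/2 - cos(4*x)


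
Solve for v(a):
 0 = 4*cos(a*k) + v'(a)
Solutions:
 v(a) = C1 - 4*sin(a*k)/k


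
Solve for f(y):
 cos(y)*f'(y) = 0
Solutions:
 f(y) = C1


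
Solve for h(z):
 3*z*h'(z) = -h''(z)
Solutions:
 h(z) = C1 + C2*erf(sqrt(6)*z/2)


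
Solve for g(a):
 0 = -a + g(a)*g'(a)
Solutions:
 g(a) = -sqrt(C1 + a^2)
 g(a) = sqrt(C1 + a^2)


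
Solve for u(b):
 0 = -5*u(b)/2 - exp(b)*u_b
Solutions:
 u(b) = C1*exp(5*exp(-b)/2)


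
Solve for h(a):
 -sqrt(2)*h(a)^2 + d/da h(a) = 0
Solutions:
 h(a) = -1/(C1 + sqrt(2)*a)


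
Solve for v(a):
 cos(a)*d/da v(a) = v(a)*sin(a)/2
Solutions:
 v(a) = C1/sqrt(cos(a))


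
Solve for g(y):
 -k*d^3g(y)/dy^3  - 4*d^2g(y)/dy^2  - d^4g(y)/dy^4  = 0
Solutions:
 g(y) = C1 + C2*y + C3*exp(y*(-k + sqrt(k^2 - 16))/2) + C4*exp(-y*(k + sqrt(k^2 - 16))/2)


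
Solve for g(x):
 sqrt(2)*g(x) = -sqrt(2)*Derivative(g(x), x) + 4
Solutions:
 g(x) = C1*exp(-x) + 2*sqrt(2)


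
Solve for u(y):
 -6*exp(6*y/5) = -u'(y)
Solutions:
 u(y) = C1 + 5*exp(6*y/5)


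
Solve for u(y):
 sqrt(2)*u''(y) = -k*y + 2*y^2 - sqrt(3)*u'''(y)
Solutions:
 u(y) = C1 + C2*y + C3*exp(-sqrt(6)*y/3) + sqrt(2)*y^4/12 + y^3*(-sqrt(2)*k - 4*sqrt(3))/12 + y^2*(sqrt(3)*k + 6*sqrt(2))/4


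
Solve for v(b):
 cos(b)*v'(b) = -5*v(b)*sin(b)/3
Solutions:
 v(b) = C1*cos(b)^(5/3)


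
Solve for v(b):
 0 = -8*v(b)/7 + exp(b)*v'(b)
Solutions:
 v(b) = C1*exp(-8*exp(-b)/7)


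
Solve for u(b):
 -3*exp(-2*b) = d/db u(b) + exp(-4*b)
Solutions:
 u(b) = C1 + 3*exp(-2*b)/2 + exp(-4*b)/4


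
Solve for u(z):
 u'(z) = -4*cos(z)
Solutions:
 u(z) = C1 - 4*sin(z)


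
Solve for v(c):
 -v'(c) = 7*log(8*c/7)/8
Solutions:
 v(c) = C1 - 7*c*log(c)/8 - 21*c*log(2)/8 + 7*c/8 + 7*c*log(7)/8


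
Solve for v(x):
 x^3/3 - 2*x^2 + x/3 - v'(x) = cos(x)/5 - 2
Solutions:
 v(x) = C1 + x^4/12 - 2*x^3/3 + x^2/6 + 2*x - sin(x)/5


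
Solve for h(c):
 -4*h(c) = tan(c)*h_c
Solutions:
 h(c) = C1/sin(c)^4


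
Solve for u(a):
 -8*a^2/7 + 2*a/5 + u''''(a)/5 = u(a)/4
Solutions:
 u(a) = C1*exp(-sqrt(2)*5^(1/4)*a/2) + C2*exp(sqrt(2)*5^(1/4)*a/2) + C3*sin(sqrt(2)*5^(1/4)*a/2) + C4*cos(sqrt(2)*5^(1/4)*a/2) - 32*a^2/7 + 8*a/5


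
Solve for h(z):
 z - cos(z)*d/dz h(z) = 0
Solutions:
 h(z) = C1 + Integral(z/cos(z), z)


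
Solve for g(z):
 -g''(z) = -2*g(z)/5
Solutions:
 g(z) = C1*exp(-sqrt(10)*z/5) + C2*exp(sqrt(10)*z/5)


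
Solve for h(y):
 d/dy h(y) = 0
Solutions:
 h(y) = C1


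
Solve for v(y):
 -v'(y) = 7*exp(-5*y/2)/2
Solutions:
 v(y) = C1 + 7*exp(-5*y/2)/5


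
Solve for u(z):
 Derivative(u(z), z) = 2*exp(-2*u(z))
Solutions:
 u(z) = log(-sqrt(C1 + 4*z))
 u(z) = log(C1 + 4*z)/2


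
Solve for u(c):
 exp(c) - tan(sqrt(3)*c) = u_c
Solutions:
 u(c) = C1 + exp(c) + sqrt(3)*log(cos(sqrt(3)*c))/3


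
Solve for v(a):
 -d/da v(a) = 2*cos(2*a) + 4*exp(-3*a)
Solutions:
 v(a) = C1 - sin(2*a) + 4*exp(-3*a)/3


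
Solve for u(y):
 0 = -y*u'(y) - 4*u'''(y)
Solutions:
 u(y) = C1 + Integral(C2*airyai(-2^(1/3)*y/2) + C3*airybi(-2^(1/3)*y/2), y)


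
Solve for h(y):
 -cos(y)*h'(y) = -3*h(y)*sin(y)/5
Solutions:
 h(y) = C1/cos(y)^(3/5)


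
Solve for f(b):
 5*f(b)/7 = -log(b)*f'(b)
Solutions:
 f(b) = C1*exp(-5*li(b)/7)


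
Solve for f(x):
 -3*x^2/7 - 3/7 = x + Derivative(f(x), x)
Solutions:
 f(x) = C1 - x^3/7 - x^2/2 - 3*x/7


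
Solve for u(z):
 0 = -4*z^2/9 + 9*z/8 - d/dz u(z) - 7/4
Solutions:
 u(z) = C1 - 4*z^3/27 + 9*z^2/16 - 7*z/4


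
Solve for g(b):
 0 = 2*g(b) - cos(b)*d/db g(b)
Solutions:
 g(b) = C1*(sin(b) + 1)/(sin(b) - 1)


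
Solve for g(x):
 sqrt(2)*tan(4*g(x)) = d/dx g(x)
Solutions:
 g(x) = -asin(C1*exp(4*sqrt(2)*x))/4 + pi/4
 g(x) = asin(C1*exp(4*sqrt(2)*x))/4


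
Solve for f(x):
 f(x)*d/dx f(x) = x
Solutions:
 f(x) = -sqrt(C1 + x^2)
 f(x) = sqrt(C1 + x^2)


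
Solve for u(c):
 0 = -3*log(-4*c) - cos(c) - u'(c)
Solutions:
 u(c) = C1 - 3*c*log(-c) - 6*c*log(2) + 3*c - sin(c)


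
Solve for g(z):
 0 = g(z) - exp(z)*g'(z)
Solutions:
 g(z) = C1*exp(-exp(-z))


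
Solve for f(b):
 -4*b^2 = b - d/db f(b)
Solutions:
 f(b) = C1 + 4*b^3/3 + b^2/2


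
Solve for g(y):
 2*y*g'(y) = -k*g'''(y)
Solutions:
 g(y) = C1 + Integral(C2*airyai(2^(1/3)*y*(-1/k)^(1/3)) + C3*airybi(2^(1/3)*y*(-1/k)^(1/3)), y)


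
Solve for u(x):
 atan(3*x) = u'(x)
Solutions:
 u(x) = C1 + x*atan(3*x) - log(9*x^2 + 1)/6


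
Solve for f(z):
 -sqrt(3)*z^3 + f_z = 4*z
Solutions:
 f(z) = C1 + sqrt(3)*z^4/4 + 2*z^2


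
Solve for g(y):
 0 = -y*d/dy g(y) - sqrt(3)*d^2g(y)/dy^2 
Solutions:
 g(y) = C1 + C2*erf(sqrt(2)*3^(3/4)*y/6)


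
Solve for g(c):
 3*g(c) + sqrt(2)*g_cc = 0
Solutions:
 g(c) = C1*sin(2^(3/4)*sqrt(3)*c/2) + C2*cos(2^(3/4)*sqrt(3)*c/2)


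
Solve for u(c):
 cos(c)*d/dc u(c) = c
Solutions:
 u(c) = C1 + Integral(c/cos(c), c)


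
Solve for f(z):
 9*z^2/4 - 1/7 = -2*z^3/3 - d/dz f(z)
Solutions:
 f(z) = C1 - z^4/6 - 3*z^3/4 + z/7


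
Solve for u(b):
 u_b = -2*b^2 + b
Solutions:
 u(b) = C1 - 2*b^3/3 + b^2/2


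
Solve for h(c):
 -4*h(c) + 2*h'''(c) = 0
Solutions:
 h(c) = C3*exp(2^(1/3)*c) + (C1*sin(2^(1/3)*sqrt(3)*c/2) + C2*cos(2^(1/3)*sqrt(3)*c/2))*exp(-2^(1/3)*c/2)


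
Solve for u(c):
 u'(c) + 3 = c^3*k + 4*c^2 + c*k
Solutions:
 u(c) = C1 + c^4*k/4 + 4*c^3/3 + c^2*k/2 - 3*c


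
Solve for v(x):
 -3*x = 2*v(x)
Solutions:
 v(x) = -3*x/2


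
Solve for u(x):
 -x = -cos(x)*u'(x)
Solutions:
 u(x) = C1 + Integral(x/cos(x), x)


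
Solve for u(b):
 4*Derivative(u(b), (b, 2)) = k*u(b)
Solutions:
 u(b) = C1*exp(-b*sqrt(k)/2) + C2*exp(b*sqrt(k)/2)


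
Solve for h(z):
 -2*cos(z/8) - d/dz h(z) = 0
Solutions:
 h(z) = C1 - 16*sin(z/8)


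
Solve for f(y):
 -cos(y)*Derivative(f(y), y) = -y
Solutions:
 f(y) = C1 + Integral(y/cos(y), y)


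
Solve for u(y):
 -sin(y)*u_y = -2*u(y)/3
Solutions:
 u(y) = C1*(cos(y) - 1)^(1/3)/(cos(y) + 1)^(1/3)


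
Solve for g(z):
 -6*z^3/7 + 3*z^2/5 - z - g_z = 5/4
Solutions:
 g(z) = C1 - 3*z^4/14 + z^3/5 - z^2/2 - 5*z/4


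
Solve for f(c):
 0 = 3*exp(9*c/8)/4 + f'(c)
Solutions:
 f(c) = C1 - 2*exp(9*c/8)/3


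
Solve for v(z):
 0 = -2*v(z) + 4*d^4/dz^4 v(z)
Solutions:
 v(z) = C1*exp(-2^(3/4)*z/2) + C2*exp(2^(3/4)*z/2) + C3*sin(2^(3/4)*z/2) + C4*cos(2^(3/4)*z/2)


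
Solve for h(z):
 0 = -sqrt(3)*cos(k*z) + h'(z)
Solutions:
 h(z) = C1 + sqrt(3)*sin(k*z)/k


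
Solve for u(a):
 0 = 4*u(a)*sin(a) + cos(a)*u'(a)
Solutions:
 u(a) = C1*cos(a)^4


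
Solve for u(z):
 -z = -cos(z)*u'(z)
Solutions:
 u(z) = C1 + Integral(z/cos(z), z)


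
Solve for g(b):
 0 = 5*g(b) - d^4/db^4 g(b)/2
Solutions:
 g(b) = C1*exp(-10^(1/4)*b) + C2*exp(10^(1/4)*b) + C3*sin(10^(1/4)*b) + C4*cos(10^(1/4)*b)


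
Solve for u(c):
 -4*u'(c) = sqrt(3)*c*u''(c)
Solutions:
 u(c) = C1 + C2*c^(1 - 4*sqrt(3)/3)


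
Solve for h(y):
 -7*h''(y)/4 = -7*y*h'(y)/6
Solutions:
 h(y) = C1 + C2*erfi(sqrt(3)*y/3)


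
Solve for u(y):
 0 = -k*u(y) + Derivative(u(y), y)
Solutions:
 u(y) = C1*exp(k*y)


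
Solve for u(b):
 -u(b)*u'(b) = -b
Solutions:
 u(b) = -sqrt(C1 + b^2)
 u(b) = sqrt(C1 + b^2)


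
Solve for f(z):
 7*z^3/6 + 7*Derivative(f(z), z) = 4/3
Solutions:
 f(z) = C1 - z^4/24 + 4*z/21


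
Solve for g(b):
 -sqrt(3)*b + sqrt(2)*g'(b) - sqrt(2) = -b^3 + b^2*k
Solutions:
 g(b) = C1 - sqrt(2)*b^4/8 + sqrt(2)*b^3*k/6 + sqrt(6)*b^2/4 + b


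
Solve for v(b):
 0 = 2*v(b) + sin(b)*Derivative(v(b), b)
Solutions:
 v(b) = C1*(cos(b) + 1)/(cos(b) - 1)


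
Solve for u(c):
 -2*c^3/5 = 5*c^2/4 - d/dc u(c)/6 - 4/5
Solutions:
 u(c) = C1 + 3*c^4/5 + 5*c^3/2 - 24*c/5


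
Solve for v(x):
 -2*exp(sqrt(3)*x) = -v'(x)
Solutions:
 v(x) = C1 + 2*sqrt(3)*exp(sqrt(3)*x)/3


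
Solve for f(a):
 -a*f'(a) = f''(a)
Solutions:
 f(a) = C1 + C2*erf(sqrt(2)*a/2)


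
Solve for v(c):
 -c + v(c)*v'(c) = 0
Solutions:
 v(c) = -sqrt(C1 + c^2)
 v(c) = sqrt(C1 + c^2)


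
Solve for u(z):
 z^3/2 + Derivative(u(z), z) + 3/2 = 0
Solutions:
 u(z) = C1 - z^4/8 - 3*z/2


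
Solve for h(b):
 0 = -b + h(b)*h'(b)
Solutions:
 h(b) = -sqrt(C1 + b^2)
 h(b) = sqrt(C1 + b^2)


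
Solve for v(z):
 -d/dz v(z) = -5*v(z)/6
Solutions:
 v(z) = C1*exp(5*z/6)


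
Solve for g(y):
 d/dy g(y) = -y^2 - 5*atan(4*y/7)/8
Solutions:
 g(y) = C1 - y^3/3 - 5*y*atan(4*y/7)/8 + 35*log(16*y^2 + 49)/64


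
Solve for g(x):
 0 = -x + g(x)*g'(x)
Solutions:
 g(x) = -sqrt(C1 + x^2)
 g(x) = sqrt(C1 + x^2)


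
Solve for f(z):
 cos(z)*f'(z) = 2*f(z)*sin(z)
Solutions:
 f(z) = C1/cos(z)^2


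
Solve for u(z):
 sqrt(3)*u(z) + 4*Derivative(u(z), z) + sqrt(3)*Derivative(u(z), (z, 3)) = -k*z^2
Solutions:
 u(z) = C1*exp(2^(1/3)*z*(-8*sqrt(3)/(27 + sqrt(3)*sqrt(243 + 256*sqrt(3)))^(1/3) + 2^(1/3)*(27 + sqrt(3)*sqrt(243 + 256*sqrt(3)))^(1/3))/12)*sin(2^(1/3)*z*(2/(27 + sqrt(3)*sqrt(243 + 256*sqrt(3)))^(1/3) + 2^(1/3)*sqrt(3)*(27 + sqrt(3)*sqrt(243 + 256*sqrt(3)))^(1/3)/12)) + C2*exp(2^(1/3)*z*(-8*sqrt(3)/(27 + sqrt(3)*sqrt(243 + 256*sqrt(3)))^(1/3) + 2^(1/3)*(27 + sqrt(3)*sqrt(243 + 256*sqrt(3)))^(1/3))/12)*cos(2^(1/3)*z*(2/(27 + sqrt(3)*sqrt(243 + 256*sqrt(3)))^(1/3) + 2^(1/3)*sqrt(3)*(27 + sqrt(3)*sqrt(243 + 256*sqrt(3)))^(1/3)/12)) + C3*exp(-2^(1/3)*z*(-8*sqrt(3)/(27 + sqrt(3)*sqrt(243 + 256*sqrt(3)))^(1/3) + 2^(1/3)*(27 + sqrt(3)*sqrt(243 + 256*sqrt(3)))^(1/3))/6) - sqrt(3)*k*z^2/3 + 8*k*z/3 - 32*sqrt(3)*k/9


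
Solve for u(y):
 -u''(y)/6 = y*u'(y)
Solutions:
 u(y) = C1 + C2*erf(sqrt(3)*y)


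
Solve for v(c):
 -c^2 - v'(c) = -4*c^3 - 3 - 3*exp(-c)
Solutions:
 v(c) = C1 + c^4 - c^3/3 + 3*c - 3*exp(-c)


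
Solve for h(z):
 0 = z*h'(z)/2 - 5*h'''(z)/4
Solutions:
 h(z) = C1 + Integral(C2*airyai(2^(1/3)*5^(2/3)*z/5) + C3*airybi(2^(1/3)*5^(2/3)*z/5), z)


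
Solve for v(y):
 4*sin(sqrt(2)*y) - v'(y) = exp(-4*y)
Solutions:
 v(y) = C1 - 2*sqrt(2)*cos(sqrt(2)*y) + exp(-4*y)/4


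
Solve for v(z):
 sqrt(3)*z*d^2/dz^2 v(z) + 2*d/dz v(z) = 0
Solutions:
 v(z) = C1 + C2*z^(1 - 2*sqrt(3)/3)


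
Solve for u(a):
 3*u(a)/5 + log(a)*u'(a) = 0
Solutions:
 u(a) = C1*exp(-3*li(a)/5)


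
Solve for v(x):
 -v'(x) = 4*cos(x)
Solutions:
 v(x) = C1 - 4*sin(x)


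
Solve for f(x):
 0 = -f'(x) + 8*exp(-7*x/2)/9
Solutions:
 f(x) = C1 - 16*exp(-7*x/2)/63


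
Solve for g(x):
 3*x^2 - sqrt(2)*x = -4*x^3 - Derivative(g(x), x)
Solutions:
 g(x) = C1 - x^4 - x^3 + sqrt(2)*x^2/2


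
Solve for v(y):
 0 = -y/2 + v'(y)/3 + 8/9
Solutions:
 v(y) = C1 + 3*y^2/4 - 8*y/3


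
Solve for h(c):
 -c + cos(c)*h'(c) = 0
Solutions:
 h(c) = C1 + Integral(c/cos(c), c)


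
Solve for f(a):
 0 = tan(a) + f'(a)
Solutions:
 f(a) = C1 + log(cos(a))


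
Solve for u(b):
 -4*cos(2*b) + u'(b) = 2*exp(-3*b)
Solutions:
 u(b) = C1 + 2*sin(2*b) - 2*exp(-3*b)/3


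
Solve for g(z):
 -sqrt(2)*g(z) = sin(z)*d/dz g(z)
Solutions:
 g(z) = C1*(cos(z) + 1)^(sqrt(2)/2)/(cos(z) - 1)^(sqrt(2)/2)


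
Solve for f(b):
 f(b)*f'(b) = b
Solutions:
 f(b) = -sqrt(C1 + b^2)
 f(b) = sqrt(C1 + b^2)


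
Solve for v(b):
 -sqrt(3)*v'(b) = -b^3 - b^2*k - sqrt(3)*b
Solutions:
 v(b) = C1 + sqrt(3)*b^4/12 + sqrt(3)*b^3*k/9 + b^2/2


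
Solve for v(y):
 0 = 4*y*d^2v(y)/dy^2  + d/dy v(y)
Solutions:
 v(y) = C1 + C2*y^(3/4)


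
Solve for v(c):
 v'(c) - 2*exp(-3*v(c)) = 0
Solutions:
 v(c) = log(C1 + 6*c)/3
 v(c) = log((-3^(1/3) - 3^(5/6)*I)*(C1 + 2*c)^(1/3)/2)
 v(c) = log((-3^(1/3) + 3^(5/6)*I)*(C1 + 2*c)^(1/3)/2)


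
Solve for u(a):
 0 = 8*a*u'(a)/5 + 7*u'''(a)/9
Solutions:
 u(a) = C1 + Integral(C2*airyai(-2*105^(2/3)*a/35) + C3*airybi(-2*105^(2/3)*a/35), a)
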